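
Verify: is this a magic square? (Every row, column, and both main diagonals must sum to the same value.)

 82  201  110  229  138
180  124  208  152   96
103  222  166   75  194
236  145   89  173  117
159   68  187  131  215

Yes

Row 1: 82 + 201 + 110 + 229 + 138 = 760.
Row 2: 180 + 124 + 208 + 152 + 96 = 760.
Row 3: 103 + 222 + 166 + 75 + 194 = 760.
Row 4: 236 + 145 + 89 + 173 + 117 = 760.
Row 5: 159 + 68 + 187 + 131 + 215 = 760.
Column 1: 82 + 180 + 103 + 236 + 159 = 760.
Column 2: 201 + 124 + 222 + 145 + 68 = 760.
Column 3: 110 + 208 + 166 + 89 + 187 = 760.
Column 4: 229 + 152 + 75 + 173 + 131 = 760.
Column 5: 138 + 96 + 194 + 117 + 215 = 760.
Main diagonal: 82 + 124 + 166 + 173 + 215 = 760.
Anti-diagonal: 138 + 152 + 166 + 145 + 159 = 760.
All lines sum to 760.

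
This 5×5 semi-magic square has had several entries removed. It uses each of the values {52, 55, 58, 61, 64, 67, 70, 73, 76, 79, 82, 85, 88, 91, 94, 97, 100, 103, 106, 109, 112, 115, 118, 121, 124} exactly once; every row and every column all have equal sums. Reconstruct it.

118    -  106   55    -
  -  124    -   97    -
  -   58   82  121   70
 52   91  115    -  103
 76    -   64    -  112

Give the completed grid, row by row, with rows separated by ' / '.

The 25 entries sum to 2200, so each line sums to 2200/5 = 440.
Row 3 needs 440; the known cells sum to 331, so (3,1) = 109.
Row 4: 52 + 91 + 115 + 103 + ? = 440, so (4,4) = 79.
The remaining cell in column 1 is (2,1) = 440 − 355 = 85.
Using column 3: 106 + 82 + 115 + 64 + ? → (2,3) = 440 − 367 = 73.
The remaining cell in column 4 is (5,4) = 440 − 352 = 88.
Row 2: 85 + 124 + 73 + 97 + ? = 440, so (2,5) = 61.
From row 5, 440 − (76 + 64 + 88 + 112) gives (5,2) = 100.
Column 2: 124 + 58 + 91 + 100 + ? = 440, so (1,2) = 67.
Column 5: 61 + 70 + 103 + 112 + ? = 440, so (1,5) = 94.

118 67 106 55 94 / 85 124 73 97 61 / 109 58 82 121 70 / 52 91 115 79 103 / 76 100 64 88 112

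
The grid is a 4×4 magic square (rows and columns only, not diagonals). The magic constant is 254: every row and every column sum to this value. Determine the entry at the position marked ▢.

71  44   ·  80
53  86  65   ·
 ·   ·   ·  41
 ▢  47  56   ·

68

Row 1 must total 254; the given cells sum to 195, so (1,3) = 59.
Row 2: 53 + 86 + 65 + ? = 254, so (2,4) = 50.
Column 2: 44 + 86 + 47 + ? = 254, so (3,2) = 77.
Column 3 needs 254; the known cells sum to 180, so (3,3) = 74.
Column 4 must total 254; the given cells sum to 171, so (4,4) = 83.
Row 3: 77 + 74 + 41 + ? = 254, so (3,1) = 62.
Row 4 must total 254; the given cells sum to 186, so (4,1) = 68.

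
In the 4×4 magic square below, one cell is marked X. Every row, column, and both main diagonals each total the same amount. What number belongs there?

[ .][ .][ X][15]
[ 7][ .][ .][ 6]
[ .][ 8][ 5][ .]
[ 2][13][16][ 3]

Row 4 is complete and sums to 34; that is the magic constant.
From column 4, 34 − (15 + 6 + 3) gives (3,4) = 10.
Anti-diagonal must total 34; the given cells sum to 25, so (2,3) = 9.
The remaining cell in row 2 is (2,2) = 34 − 22 = 12.
Using row 3: 8 + 5 + 10 + ? → (3,1) = 34 − 23 = 11.
Column 1 must total 34; the given cells sum to 20, so (1,1) = 14.
From column 2, 34 − (12 + 8 + 13) gives (1,2) = 1.
The remaining cell in column 3 is (1,3) = 34 − 30 = 4.

4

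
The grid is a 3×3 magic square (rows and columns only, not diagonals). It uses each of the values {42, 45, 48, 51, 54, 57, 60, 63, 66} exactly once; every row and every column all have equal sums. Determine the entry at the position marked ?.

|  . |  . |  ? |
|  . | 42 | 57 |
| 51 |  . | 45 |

60

The 9 entries sum to 486, so each line sums to 486/3 = 162.
The remaining cell in row 2 is (2,1) = 162 − 99 = 63.
Using row 3: 51 + 45 + ? → (3,2) = 162 − 96 = 66.
From column 1, 162 − (63 + 51) gives (1,1) = 48.
From column 2, 162 − (42 + 66) gives (1,2) = 54.
From column 3, 162 − (57 + 45) gives (1,3) = 60.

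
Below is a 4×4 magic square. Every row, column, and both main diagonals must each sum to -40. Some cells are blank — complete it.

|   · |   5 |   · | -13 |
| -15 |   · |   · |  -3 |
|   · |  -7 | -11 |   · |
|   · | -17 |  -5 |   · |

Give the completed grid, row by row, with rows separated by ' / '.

-9 5 -23 -13 / -15 -21 -1 -3 / 3 -7 -11 -25 / -19 -17 -5 1

Column 2: 5 + (-7) + (-17) + ? = -40, so (2,2) = -21.
Row 2: -15 + (-21) + (-3) + ? = -40, so (2,3) = -1.
Column 3: -1 + (-11) + (-5) + ? = -40, so (1,3) = -23.
From anti-diagonal, -40 − (-13 + (-1) + (-7)) gives (4,1) = -19.
Row 1 needs -40; the known cells sum to -31, so (1,1) = -9.
Using row 4: -19 + (-17) + (-5) + ? → (4,4) = -40 − (-41) = 1.
The remaining cell in column 1 is (3,1) = -40 − (-43) = 3.
Using column 4: -13 + (-3) + 1 + ? → (3,4) = -40 − (-15) = -25.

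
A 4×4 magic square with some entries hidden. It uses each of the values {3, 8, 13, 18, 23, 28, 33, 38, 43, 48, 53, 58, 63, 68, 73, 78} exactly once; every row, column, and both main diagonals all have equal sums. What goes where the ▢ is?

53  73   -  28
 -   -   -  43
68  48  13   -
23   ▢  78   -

The 16 entries sum to 648, so each line sums to 648/4 = 162.
The remaining cell in row 1 is (1,3) = 162 − 154 = 8.
Using row 3: 68 + 48 + 13 + ? → (3,4) = 162 − 129 = 33.
The remaining cell in column 1 is (2,1) = 162 − 144 = 18.
Column 3 needs 162; the known cells sum to 99, so (2,3) = 63.
Using column 4: 28 + 43 + 33 + ? → (4,4) = 162 − 104 = 58.
Main diagonal needs 162; the known cells sum to 124, so (2,2) = 38.
Row 4 needs 162; the known cells sum to 159, so (4,2) = 3.

3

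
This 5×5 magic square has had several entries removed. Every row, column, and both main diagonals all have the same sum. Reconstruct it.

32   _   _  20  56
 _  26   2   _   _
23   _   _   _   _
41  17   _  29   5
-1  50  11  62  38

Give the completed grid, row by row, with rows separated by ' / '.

Row 5 is already complete: -1 + 50 + 11 + 62 + 38 = 160, so that is the magic constant.
Row 4 must total 160; the given cells sum to 92, so (4,3) = 68.
Column 1 must total 160; the given cells sum to 95, so (2,1) = 65.
From main diagonal, 160 − (32 + 26 + 29 + 38) gives (3,3) = 35.
Anti-diagonal needs 160; the known cells sum to 107, so (2,4) = 53.
From row 2, 160 − (65 + 26 + 2 + 53) gives (2,5) = 14.
Column 3 needs 160; the known cells sum to 116, so (1,3) = 44.
From column 4, 160 − (20 + 53 + 29 + 62) gives (3,4) = -4.
From column 5, 160 − (56 + 14 + 5 + 38) gives (3,5) = 47.
The remaining cell in row 1 is (1,2) = 160 − 152 = 8.
From row 3, 160 − (23 + 35 + (-4) + 47) gives (3,2) = 59.

32 8 44 20 56 / 65 26 2 53 14 / 23 59 35 -4 47 / 41 17 68 29 5 / -1 50 11 62 38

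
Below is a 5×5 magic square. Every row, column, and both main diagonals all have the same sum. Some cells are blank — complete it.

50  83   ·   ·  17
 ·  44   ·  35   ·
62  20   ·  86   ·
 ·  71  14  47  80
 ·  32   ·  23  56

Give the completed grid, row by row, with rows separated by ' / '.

50 83 41 59 17 / 26 44 77 35 68 / 62 20 53 86 29 / 38 71 14 47 80 / 74 32 65 23 56

Column 2 is already complete: 83 + 44 + 20 + 71 + 32 = 250, so that is the magic constant.
Row 4: 71 + 14 + 47 + 80 + ? = 250, so (4,1) = 38.
From column 4, 250 − (35 + 86 + 47 + 23) gives (1,4) = 59.
Main diagonal: 50 + 44 + 47 + 56 + ? = 250, so (3,3) = 53.
Using anti-diagonal: 17 + 35 + 53 + 71 + ? → (5,1) = 250 − 176 = 74.
Row 1: 50 + 83 + 59 + 17 + ? = 250, so (1,3) = 41.
Row 3 must total 250; the given cells sum to 221, so (3,5) = 29.
Row 5 must total 250; the given cells sum to 185, so (5,3) = 65.
Column 1: 50 + 62 + 38 + 74 + ? = 250, so (2,1) = 26.
Column 3 must total 250; the given cells sum to 173, so (2,3) = 77.
From column 5, 250 − (17 + 29 + 80 + 56) gives (2,5) = 68.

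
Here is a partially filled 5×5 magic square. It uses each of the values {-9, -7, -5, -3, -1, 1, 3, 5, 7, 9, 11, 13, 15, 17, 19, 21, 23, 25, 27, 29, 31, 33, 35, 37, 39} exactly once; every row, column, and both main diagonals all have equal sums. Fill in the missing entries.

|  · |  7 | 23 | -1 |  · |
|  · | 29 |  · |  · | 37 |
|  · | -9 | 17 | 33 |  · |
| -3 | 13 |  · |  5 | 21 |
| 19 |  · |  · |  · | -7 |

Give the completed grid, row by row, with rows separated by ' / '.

The 25 entries sum to 375, so each line sums to 375/5 = 75.
The remaining cell in row 4 is (4,3) = 75 − 36 = 39.
Column 2: 7 + 29 + (-9) + 13 + ? = 75, so (5,2) = 35.
Main diagonal: 29 + 17 + 5 + (-7) + ? = 75, so (1,1) = 31.
The remaining cell in row 1 is (1,5) = 75 − 60 = 15.
The remaining cell in column 5 is (3,5) = 75 − 66 = 9.
Using anti-diagonal: 15 + 17 + 13 + 19 + ? → (2,4) = 75 − 64 = 11.
From row 3, 75 − (-9 + 17 + 33 + 9) gives (3,1) = 25.
Using column 1: 31 + 25 + (-3) + 19 + ? → (2,1) = 75 − 72 = 3.
Column 4 needs 75; the known cells sum to 48, so (5,4) = 27.
Row 2 needs 75; the known cells sum to 80, so (2,3) = -5.
Using row 5: 19 + 35 + 27 + (-7) + ? → (5,3) = 75 − 74 = 1.

31 7 23 -1 15 / 3 29 -5 11 37 / 25 -9 17 33 9 / -3 13 39 5 21 / 19 35 1 27 -7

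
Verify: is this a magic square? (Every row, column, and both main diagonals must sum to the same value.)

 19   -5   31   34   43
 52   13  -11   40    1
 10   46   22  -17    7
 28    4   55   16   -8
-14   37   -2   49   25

No — row 1 sums to 122 but main diagonal sums to 95.

Row 1: 19 + (-5) + 31 + 34 + 43 = 122.
Row 2: 52 + 13 + (-11) + 40 + 1 = 95.
Row 3: 10 + 46 + 22 + (-17) + 7 = 68.
Row 4: 28 + 4 + 55 + 16 + (-8) = 95.
Row 5: -14 + 37 + (-2) + 49 + 25 = 95.
Column 1: 19 + 52 + 10 + 28 + (-14) = 95.
Column 2: -5 + 13 + 46 + 4 + 37 = 95.
Column 3: 31 + (-11) + 22 + 55 + (-2) = 95.
Column 4: 34 + 40 + (-17) + 16 + 49 = 122.
Column 5: 43 + 1 + 7 + (-8) + 25 = 68.
Main diagonal: 19 + 13 + 22 + 16 + 25 = 95.
Anti-diagonal: 43 + 40 + 22 + 4 + (-14) = 95.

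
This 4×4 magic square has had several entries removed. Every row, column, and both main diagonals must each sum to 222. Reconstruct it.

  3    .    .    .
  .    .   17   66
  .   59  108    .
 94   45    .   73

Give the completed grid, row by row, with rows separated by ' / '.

Row 4: 94 + 45 + 73 + ? = 222, so (4,3) = 10.
Using column 3: 17 + 108 + 10 + ? → (1,3) = 222 − 135 = 87.
Main diagonal: 3 + 108 + 73 + ? = 222, so (2,2) = 38.
Anti-diagonal: 17 + 59 + 94 + ? = 222, so (1,4) = 52.
From row 1, 222 − (3 + 87 + 52) gives (1,2) = 80.
Row 2: 38 + 17 + 66 + ? = 222, so (2,1) = 101.
The remaining cell in column 1 is (3,1) = 222 − 198 = 24.
Column 4: 52 + 66 + 73 + ? = 222, so (3,4) = 31.

3 80 87 52 / 101 38 17 66 / 24 59 108 31 / 94 45 10 73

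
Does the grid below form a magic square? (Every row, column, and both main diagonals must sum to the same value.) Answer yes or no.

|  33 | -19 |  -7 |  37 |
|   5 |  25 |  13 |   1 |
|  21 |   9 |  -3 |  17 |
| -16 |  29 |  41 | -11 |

Row 1: 33 + (-19) + (-7) + 37 = 44.
Row 2: 5 + 25 + 13 + 1 = 44.
Row 3: 21 + 9 + (-3) + 17 = 44.
Row 4: -16 + 29 + 41 + (-11) = 43.
Column 1: 33 + 5 + 21 + (-16) = 43.
Column 2: -19 + 25 + 9 + 29 = 44.
Column 3: -7 + 13 + (-3) + 41 = 44.
Column 4: 37 + 1 + 17 + (-11) = 44.
Main diagonal: 33 + 25 + (-3) + (-11) = 44.
Anti-diagonal: 37 + 13 + 9 + (-16) = 43.

No — column 4 sums to 44 but row 4 sums to 43.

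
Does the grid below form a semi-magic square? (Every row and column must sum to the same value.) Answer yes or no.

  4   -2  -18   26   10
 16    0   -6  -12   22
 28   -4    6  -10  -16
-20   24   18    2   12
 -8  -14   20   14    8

No — row 1 sums to 20 but row 3 sums to 4.

Row 1: 4 + (-2) + (-18) + 26 + 10 = 20.
Row 2: 16 + 0 + (-6) + (-12) + 22 = 20.
Row 3: 28 + (-4) + 6 + (-10) + (-16) = 4.
Row 4: -20 + 24 + 18 + 2 + 12 = 36.
Row 5: -8 + (-14) + 20 + 14 + 8 = 20.
Column 1: 4 + 16 + 28 + (-20) + (-8) = 20.
Column 2: -2 + 0 + (-4) + 24 + (-14) = 4.
Column 3: -18 + (-6) + 6 + 18 + 20 = 20.
Column 4: 26 + (-12) + (-10) + 2 + 14 = 20.
Column 5: 10 + 22 + (-16) + 12 + 8 = 36.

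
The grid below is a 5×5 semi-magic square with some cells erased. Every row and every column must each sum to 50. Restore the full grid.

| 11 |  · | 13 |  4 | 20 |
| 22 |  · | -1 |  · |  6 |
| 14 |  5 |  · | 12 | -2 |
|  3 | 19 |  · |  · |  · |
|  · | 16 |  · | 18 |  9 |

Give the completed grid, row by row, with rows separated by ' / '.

Row 1: 11 + 13 + 4 + 20 + ? = 50, so (1,2) = 2.
From row 3, 50 − (14 + 5 + 12 + (-2)) gives (3,3) = 21.
Column 1 must total 50; the given cells sum to 50, so (5,1) = 0.
From column 2, 50 − (2 + 5 + 19 + 16) gives (2,2) = 8.
From column 5, 50 − (20 + 6 + (-2) + 9) gives (4,5) = 17.
Row 2 needs 50; the known cells sum to 35, so (2,4) = 15.
Using row 5: 0 + 16 + 18 + 9 + ? → (5,3) = 50 − 43 = 7.
Using column 3: 13 + (-1) + 21 + 7 + ? → (4,3) = 50 − 40 = 10.
Column 4: 4 + 15 + 12 + 18 + ? = 50, so (4,4) = 1.

11 2 13 4 20 / 22 8 -1 15 6 / 14 5 21 12 -2 / 3 19 10 1 17 / 0 16 7 18 9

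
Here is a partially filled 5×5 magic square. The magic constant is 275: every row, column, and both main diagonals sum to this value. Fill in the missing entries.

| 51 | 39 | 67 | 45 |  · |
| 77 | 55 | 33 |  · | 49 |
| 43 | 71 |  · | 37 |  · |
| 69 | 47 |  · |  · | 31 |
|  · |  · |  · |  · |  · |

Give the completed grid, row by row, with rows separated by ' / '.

Row 1 must total 275; the given cells sum to 202, so (1,5) = 73.
Row 2 needs 275; the known cells sum to 214, so (2,4) = 61.
Column 1 needs 275; the known cells sum to 240, so (5,1) = 35.
The remaining cell in column 2 is (5,2) = 275 − 212 = 63.
From anti-diagonal, 275 − (73 + 61 + 47 + 35) gives (3,3) = 59.
Row 3 must total 275; the given cells sum to 210, so (3,5) = 65.
Column 5 must total 275; the given cells sum to 218, so (5,5) = 57.
Using main diagonal: 51 + 55 + 59 + 57 + ? → (4,4) = 275 − 222 = 53.
Using row 4: 69 + 47 + 53 + 31 + ? → (4,3) = 275 − 200 = 75.
Column 3 must total 275; the given cells sum to 234, so (5,3) = 41.
Column 4 needs 275; the known cells sum to 196, so (5,4) = 79.

51 39 67 45 73 / 77 55 33 61 49 / 43 71 59 37 65 / 69 47 75 53 31 / 35 63 41 79 57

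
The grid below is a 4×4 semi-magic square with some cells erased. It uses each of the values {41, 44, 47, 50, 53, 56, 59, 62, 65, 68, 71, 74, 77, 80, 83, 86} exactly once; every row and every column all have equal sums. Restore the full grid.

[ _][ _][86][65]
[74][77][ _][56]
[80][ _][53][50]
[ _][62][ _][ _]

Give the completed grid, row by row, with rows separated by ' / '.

59 44 86 65 / 74 77 47 56 / 80 71 53 50 / 41 62 68 83

The 16 entries sum to 1016, so each line sums to 1016/4 = 254.
Using row 2: 74 + 77 + 56 + ? → (2,3) = 254 − 207 = 47.
Row 3: 80 + 53 + 50 + ? = 254, so (3,2) = 71.
From column 2, 254 − (77 + 71 + 62) gives (1,2) = 44.
The remaining cell in column 3 is (4,3) = 254 − 186 = 68.
Column 4 needs 254; the known cells sum to 171, so (4,4) = 83.
The remaining cell in row 1 is (1,1) = 254 − 195 = 59.
Row 4 must total 254; the given cells sum to 213, so (4,1) = 41.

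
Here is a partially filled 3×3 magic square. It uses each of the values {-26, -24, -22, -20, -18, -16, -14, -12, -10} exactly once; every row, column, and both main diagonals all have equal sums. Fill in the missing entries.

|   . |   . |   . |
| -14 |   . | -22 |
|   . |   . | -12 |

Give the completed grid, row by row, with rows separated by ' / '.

-24 -10 -20 / -14 -18 -22 / -16 -26 -12

The 9 entries sum to -162, so each line sums to -162/3 = -54.
Row 2 needs -54; the known cells sum to -36, so (2,2) = -18.
Using column 3: -22 + (-12) + ? → (1,3) = -54 − (-34) = -20.
The remaining cell in main diagonal is (1,1) = -54 − (-30) = -24.
Anti-diagonal needs -54; the known cells sum to -38, so (3,1) = -16.
Row 1 must total -54; the given cells sum to -44, so (1,2) = -10.
The remaining cell in row 3 is (3,2) = -54 − (-28) = -26.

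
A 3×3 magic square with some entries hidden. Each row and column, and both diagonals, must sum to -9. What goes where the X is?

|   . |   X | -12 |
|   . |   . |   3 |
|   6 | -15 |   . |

Row 3: 6 + (-15) + ? = -9, so (3,3) = 0.
Anti-diagonal must total -9; the given cells sum to -6, so (2,2) = -3.
The remaining cell in row 2 is (2,1) = -9 − 0 = -9.
Using column 1: -9 + 6 + ? → (1,1) = -9 − (-3) = -6.
Column 2 must total -9; the given cells sum to -18, so (1,2) = 9.

9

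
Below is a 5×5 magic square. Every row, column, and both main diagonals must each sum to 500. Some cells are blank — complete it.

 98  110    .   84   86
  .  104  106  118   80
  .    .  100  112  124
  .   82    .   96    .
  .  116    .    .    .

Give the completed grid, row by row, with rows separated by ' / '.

Row 1 needs 500; the known cells sum to 378, so (1,3) = 122.
Row 2: 104 + 106 + 118 + 80 + ? = 500, so (2,1) = 92.
The remaining cell in column 2 is (3,2) = 500 − 412 = 88.
The remaining cell in column 4 is (5,4) = 500 − 410 = 90.
The remaining cell in main diagonal is (5,5) = 500 − 398 = 102.
Anti-diagonal: 86 + 118 + 100 + 82 + ? = 500, so (5,1) = 114.
The remaining cell in row 3 is (3,1) = 500 − 424 = 76.
The remaining cell in row 5 is (5,3) = 500 − 422 = 78.
Column 1 must total 500; the given cells sum to 380, so (4,1) = 120.
Column 3 needs 500; the known cells sum to 406, so (4,3) = 94.
Column 5: 86 + 80 + 124 + 102 + ? = 500, so (4,5) = 108.

98 110 122 84 86 / 92 104 106 118 80 / 76 88 100 112 124 / 120 82 94 96 108 / 114 116 78 90 102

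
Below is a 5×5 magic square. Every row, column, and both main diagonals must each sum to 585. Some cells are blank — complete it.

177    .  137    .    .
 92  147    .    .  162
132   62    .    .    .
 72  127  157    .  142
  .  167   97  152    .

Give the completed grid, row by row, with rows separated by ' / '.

177 82 137 67 122 / 92 147 77 107 162 / 132 62 117 172 102 / 72 127 157 87 142 / 112 167 97 152 57

Row 4: 72 + 127 + 157 + 142 + ? = 585, so (4,4) = 87.
Column 1: 177 + 92 + 132 + 72 + ? = 585, so (5,1) = 112.
Column 2: 147 + 62 + 127 + 167 + ? = 585, so (1,2) = 82.
From row 5, 585 − (112 + 167 + 97 + 152) gives (5,5) = 57.
Main diagonal needs 585; the known cells sum to 468, so (3,3) = 117.
From column 3, 585 − (137 + 117 + 157 + 97) gives (2,3) = 77.
Row 2: 92 + 147 + 77 + 162 + ? = 585, so (2,4) = 107.
Anti-diagonal must total 585; the given cells sum to 463, so (1,5) = 122.
Row 1 needs 585; the known cells sum to 518, so (1,4) = 67.
Column 4 needs 585; the known cells sum to 413, so (3,4) = 172.
Column 5: 122 + 162 + 142 + 57 + ? = 585, so (3,5) = 102.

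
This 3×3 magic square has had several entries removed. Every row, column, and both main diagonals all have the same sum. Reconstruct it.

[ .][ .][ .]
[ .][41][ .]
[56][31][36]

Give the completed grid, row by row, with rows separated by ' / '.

46 51 26 / 21 41 61 / 56 31 36

Row 3 is already complete: 56 + 31 + 36 = 123, so that is the magic constant.
Column 2 needs 123; the known cells sum to 72, so (1,2) = 51.
Main diagonal must total 123; the given cells sum to 77, so (1,1) = 46.
Anti-diagonal: 41 + 56 + ? = 123, so (1,3) = 26.
Column 1 must total 123; the given cells sum to 102, so (2,1) = 21.
Using column 3: 26 + 36 + ? → (2,3) = 123 − 62 = 61.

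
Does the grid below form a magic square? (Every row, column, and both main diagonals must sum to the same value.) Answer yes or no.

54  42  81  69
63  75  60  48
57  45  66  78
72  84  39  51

Yes

Row 1: 54 + 42 + 81 + 69 = 246.
Row 2: 63 + 75 + 60 + 48 = 246.
Row 3: 57 + 45 + 66 + 78 = 246.
Row 4: 72 + 84 + 39 + 51 = 246.
Column 1: 54 + 63 + 57 + 72 = 246.
Column 2: 42 + 75 + 45 + 84 = 246.
Column 3: 81 + 60 + 66 + 39 = 246.
Column 4: 69 + 48 + 78 + 51 = 246.
Main diagonal: 54 + 75 + 66 + 51 = 246.
Anti-diagonal: 69 + 60 + 45 + 72 = 246.
All lines sum to 246.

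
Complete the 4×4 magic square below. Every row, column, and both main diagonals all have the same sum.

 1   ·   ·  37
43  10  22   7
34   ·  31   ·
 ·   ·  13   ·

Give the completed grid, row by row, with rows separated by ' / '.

Row 2 is already complete: 43 + 10 + 22 + 7 = 82, so that is the magic constant.
Column 1 needs 82; the known cells sum to 78, so (4,1) = 4.
Column 3: 22 + 31 + 13 + ? = 82, so (1,3) = 16.
From main diagonal, 82 − (1 + 10 + 31) gives (4,4) = 40.
Anti-diagonal: 37 + 22 + 4 + ? = 82, so (3,2) = 19.
Row 1 must total 82; the given cells sum to 54, so (1,2) = 28.
From row 3, 82 − (34 + 19 + 31) gives (3,4) = -2.
Row 4 must total 82; the given cells sum to 57, so (4,2) = 25.

1 28 16 37 / 43 10 22 7 / 34 19 31 -2 / 4 25 13 40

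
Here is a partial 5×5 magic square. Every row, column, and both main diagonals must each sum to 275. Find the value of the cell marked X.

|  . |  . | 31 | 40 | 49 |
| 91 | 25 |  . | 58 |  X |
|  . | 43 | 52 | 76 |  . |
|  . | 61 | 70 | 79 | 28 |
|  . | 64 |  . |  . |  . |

67

The remaining cell in row 4 is (4,1) = 275 − 238 = 37.
From column 2, 275 − (25 + 43 + 61 + 64) gives (1,2) = 82.
Column 4: 40 + 58 + 76 + 79 + ? = 275, so (5,4) = 22.
Using anti-diagonal: 49 + 58 + 52 + 61 + ? → (5,1) = 275 − 220 = 55.
Row 1: 82 + 31 + 40 + 49 + ? = 275, so (1,1) = 73.
The remaining cell in column 1 is (3,1) = 275 − 256 = 19.
Main diagonal must total 275; the given cells sum to 229, so (5,5) = 46.
The remaining cell in row 3 is (3,5) = 275 − 190 = 85.
Row 5 needs 275; the known cells sum to 187, so (5,3) = 88.
Column 3 needs 275; the known cells sum to 241, so (2,3) = 34.
Using column 5: 49 + 85 + 28 + 46 + ? → (2,5) = 275 − 208 = 67.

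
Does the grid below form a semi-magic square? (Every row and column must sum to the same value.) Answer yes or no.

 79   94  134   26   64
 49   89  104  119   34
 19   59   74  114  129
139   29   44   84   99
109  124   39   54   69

No — column 4 sums to 397 but column 5 sums to 395.

Row 1: 79 + 94 + 134 + 26 + 64 = 397.
Row 2: 49 + 89 + 104 + 119 + 34 = 395.
Row 3: 19 + 59 + 74 + 114 + 129 = 395.
Row 4: 139 + 29 + 44 + 84 + 99 = 395.
Row 5: 109 + 124 + 39 + 54 + 69 = 395.
Column 1: 79 + 49 + 19 + 139 + 109 = 395.
Column 2: 94 + 89 + 59 + 29 + 124 = 395.
Column 3: 134 + 104 + 74 + 44 + 39 = 395.
Column 4: 26 + 119 + 114 + 84 + 54 = 397.
Column 5: 64 + 34 + 129 + 99 + 69 = 395.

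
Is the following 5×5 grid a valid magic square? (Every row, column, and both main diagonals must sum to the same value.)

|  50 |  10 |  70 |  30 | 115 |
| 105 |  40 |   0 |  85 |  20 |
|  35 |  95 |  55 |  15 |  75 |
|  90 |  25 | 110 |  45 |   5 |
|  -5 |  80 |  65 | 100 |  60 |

Row 1: 50 + 10 + 70 + 30 + 115 = 275.
Row 2: 105 + 40 + 0 + 85 + 20 = 250.
Row 3: 35 + 95 + 55 + 15 + 75 = 275.
Row 4: 90 + 25 + 110 + 45 + 5 = 275.
Row 5: -5 + 80 + 65 + 100 + 60 = 300.
Column 1: 50 + 105 + 35 + 90 + (-5) = 275.
Column 2: 10 + 40 + 95 + 25 + 80 = 250.
Column 3: 70 + 0 + 55 + 110 + 65 = 300.
Column 4: 30 + 85 + 15 + 45 + 100 = 275.
Column 5: 115 + 20 + 75 + 5 + 60 = 275.
Main diagonal: 50 + 40 + 55 + 45 + 60 = 250.
Anti-diagonal: 115 + 85 + 55 + 25 + (-5) = 275.

No — main diagonal sums to 250 but row 4 sums to 275.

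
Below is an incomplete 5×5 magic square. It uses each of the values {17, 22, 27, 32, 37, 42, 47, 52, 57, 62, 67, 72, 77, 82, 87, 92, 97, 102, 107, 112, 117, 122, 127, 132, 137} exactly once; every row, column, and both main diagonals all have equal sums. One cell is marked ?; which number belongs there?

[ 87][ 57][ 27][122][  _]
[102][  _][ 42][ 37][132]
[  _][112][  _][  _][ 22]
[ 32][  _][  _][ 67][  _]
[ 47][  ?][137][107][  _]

The 25 entries sum to 1925, so each line sums to 1925/5 = 385.
Row 1 must total 385; the given cells sum to 293, so (1,5) = 92.
Using row 2: 102 + 42 + 37 + 132 + ? → (2,2) = 385 − 313 = 72.
Using column 1: 87 + 102 + 32 + 47 + ? → (3,1) = 385 − 268 = 117.
Column 4 must total 385; the given cells sum to 333, so (3,4) = 52.
Row 3 needs 385; the known cells sum to 303, so (3,3) = 82.
Column 3 must total 385; the given cells sum to 288, so (4,3) = 97.
Main diagonal: 87 + 72 + 82 + 67 + ? = 385, so (5,5) = 77.
Anti-diagonal needs 385; the known cells sum to 258, so (4,2) = 127.
From row 4, 385 − (32 + 127 + 97 + 67) gives (4,5) = 62.
The remaining cell in row 5 is (5,2) = 385 − 368 = 17.

17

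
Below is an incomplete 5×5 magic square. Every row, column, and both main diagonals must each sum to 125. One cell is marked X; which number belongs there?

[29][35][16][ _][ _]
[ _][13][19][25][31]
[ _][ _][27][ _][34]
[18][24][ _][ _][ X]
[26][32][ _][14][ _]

17

Row 2 must total 125; the given cells sum to 88, so (2,1) = 37.
Column 1: 29 + 37 + 18 + 26 + ? = 125, so (3,1) = 15.
Using column 2: 35 + 13 + 24 + 32 + ? → (3,2) = 125 − 104 = 21.
The remaining cell in anti-diagonal is (1,5) = 125 − 102 = 23.
Row 1: 29 + 35 + 16 + 23 + ? = 125, so (1,4) = 22.
From row 3, 125 − (15 + 21 + 27 + 34) gives (3,4) = 28.
Column 4: 22 + 25 + 28 + 14 + ? = 125, so (4,4) = 36.
Main diagonal: 29 + 13 + 27 + 36 + ? = 125, so (5,5) = 20.
The remaining cell in row 5 is (5,3) = 125 − 92 = 33.
Column 3 must total 125; the given cells sum to 95, so (4,3) = 30.
Column 5: 23 + 31 + 34 + 20 + ? = 125, so (4,5) = 17.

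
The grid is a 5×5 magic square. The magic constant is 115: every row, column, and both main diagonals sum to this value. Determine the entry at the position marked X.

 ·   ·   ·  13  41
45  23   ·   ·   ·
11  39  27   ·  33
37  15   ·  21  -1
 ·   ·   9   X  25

47

Row 3 must total 115; the given cells sum to 110, so (3,4) = 5.
From row 4, 115 − (37 + 15 + 21 + (-1)) gives (4,3) = 43.
The remaining cell in column 5 is (2,5) = 115 − 98 = 17.
Using main diagonal: 23 + 27 + 21 + 25 + ? → (1,1) = 115 − 96 = 19.
From column 1, 115 − (19 + 45 + 11 + 37) gives (5,1) = 3.
Using anti-diagonal: 41 + 27 + 15 + 3 + ? → (2,4) = 115 − 86 = 29.
From row 2, 115 − (45 + 23 + 29 + 17) gives (2,3) = 1.
From column 3, 115 − (1 + 27 + 43 + 9) gives (1,3) = 35.
Using column 4: 13 + 29 + 5 + 21 + ? → (5,4) = 115 − 68 = 47.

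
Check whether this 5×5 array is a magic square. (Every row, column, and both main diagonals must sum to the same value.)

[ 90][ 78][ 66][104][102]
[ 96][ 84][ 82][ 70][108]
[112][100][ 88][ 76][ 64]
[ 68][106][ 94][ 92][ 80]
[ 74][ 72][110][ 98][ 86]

Yes

Row 1: 90 + 78 + 66 + 104 + 102 = 440.
Row 2: 96 + 84 + 82 + 70 + 108 = 440.
Row 3: 112 + 100 + 88 + 76 + 64 = 440.
Row 4: 68 + 106 + 94 + 92 + 80 = 440.
Row 5: 74 + 72 + 110 + 98 + 86 = 440.
Column 1: 90 + 96 + 112 + 68 + 74 = 440.
Column 2: 78 + 84 + 100 + 106 + 72 = 440.
Column 3: 66 + 82 + 88 + 94 + 110 = 440.
Column 4: 104 + 70 + 76 + 92 + 98 = 440.
Column 5: 102 + 108 + 64 + 80 + 86 = 440.
Main diagonal: 90 + 84 + 88 + 92 + 86 = 440.
Anti-diagonal: 102 + 70 + 88 + 106 + 74 = 440.
All lines sum to 440.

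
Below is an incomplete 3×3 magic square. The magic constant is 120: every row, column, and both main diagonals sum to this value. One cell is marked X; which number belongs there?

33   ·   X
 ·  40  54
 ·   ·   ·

Using row 2: 40 + 54 + ? → (2,1) = 120 − 94 = 26.
The remaining cell in column 1 is (3,1) = 120 − 59 = 61.
Main diagonal must total 120; the given cells sum to 73, so (3,3) = 47.
The remaining cell in anti-diagonal is (1,3) = 120 − 101 = 19.

19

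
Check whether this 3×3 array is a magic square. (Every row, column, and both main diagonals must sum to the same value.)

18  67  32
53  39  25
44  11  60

No — row 2 sums to 117 but anti-diagonal sums to 115.

Row 1: 18 + 67 + 32 = 117.
Row 2: 53 + 39 + 25 = 117.
Row 3: 44 + 11 + 60 = 115.
Column 1: 18 + 53 + 44 = 115.
Column 2: 67 + 39 + 11 = 117.
Column 3: 32 + 25 + 60 = 117.
Main diagonal: 18 + 39 + 60 = 117.
Anti-diagonal: 32 + 39 + 44 = 115.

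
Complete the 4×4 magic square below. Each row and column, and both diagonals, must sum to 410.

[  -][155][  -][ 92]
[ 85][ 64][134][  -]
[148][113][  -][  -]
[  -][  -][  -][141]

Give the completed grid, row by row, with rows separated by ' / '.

106 155 57 92 / 85 64 134 127 / 148 113 99 50 / 71 78 120 141

Using row 2: 85 + 64 + 134 + ? → (2,4) = 410 − 283 = 127.
Column 2: 155 + 64 + 113 + ? = 410, so (4,2) = 78.
Column 4 needs 410; the known cells sum to 360, so (3,4) = 50.
From anti-diagonal, 410 − (92 + 134 + 113) gives (4,1) = 71.
From row 3, 410 − (148 + 113 + 50) gives (3,3) = 99.
Row 4: 71 + 78 + 141 + ? = 410, so (4,3) = 120.
From column 1, 410 − (85 + 148 + 71) gives (1,1) = 106.
From column 3, 410 − (134 + 99 + 120) gives (1,3) = 57.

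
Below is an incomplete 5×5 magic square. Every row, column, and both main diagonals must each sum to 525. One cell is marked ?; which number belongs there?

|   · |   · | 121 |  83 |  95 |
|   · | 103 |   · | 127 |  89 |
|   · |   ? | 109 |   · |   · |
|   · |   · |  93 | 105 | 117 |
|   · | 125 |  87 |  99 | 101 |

97

Row 5: 125 + 87 + 99 + 101 + ? = 525, so (5,1) = 113.
From column 3, 525 − (121 + 109 + 93 + 87) gives (2,3) = 115.
Column 4: 83 + 127 + 105 + 99 + ? = 525, so (3,4) = 111.
The remaining cell in column 5 is (3,5) = 525 − 402 = 123.
The remaining cell in main diagonal is (1,1) = 525 − 418 = 107.
Anti-diagonal must total 525; the given cells sum to 444, so (4,2) = 81.
Row 1 must total 525; the given cells sum to 406, so (1,2) = 119.
Row 2 needs 525; the known cells sum to 434, so (2,1) = 91.
Row 4 must total 525; the given cells sum to 396, so (4,1) = 129.
Using column 1: 107 + 91 + 129 + 113 + ? → (3,1) = 525 − 440 = 85.
Column 2 must total 525; the given cells sum to 428, so (3,2) = 97.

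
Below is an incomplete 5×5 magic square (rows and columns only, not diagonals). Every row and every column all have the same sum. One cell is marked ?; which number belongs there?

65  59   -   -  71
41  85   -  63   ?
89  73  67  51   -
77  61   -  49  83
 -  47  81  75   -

Column 2 is complete and sums to 325; that is the magic constant.
Row 3 needs 325; the known cells sum to 280, so (3,5) = 45.
Row 4 needs 325; the known cells sum to 270, so (4,3) = 55.
From column 1, 325 − (65 + 41 + 89 + 77) gives (5,1) = 53.
Column 4 must total 325; the given cells sum to 238, so (1,4) = 87.
The remaining cell in row 1 is (1,3) = 325 − 282 = 43.
From row 5, 325 − (53 + 47 + 81 + 75) gives (5,5) = 69.
Using column 3: 43 + 67 + 55 + 81 + ? → (2,3) = 325 − 246 = 79.
Column 5 needs 325; the known cells sum to 268, so (2,5) = 57.

57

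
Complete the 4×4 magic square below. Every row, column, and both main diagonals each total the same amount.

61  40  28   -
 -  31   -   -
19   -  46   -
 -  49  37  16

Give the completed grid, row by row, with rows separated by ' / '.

61 40 28 25 / 22 31 43 58 / 19 34 46 55 / 52 49 37 16

Main diagonal is already complete: 61 + 31 + 46 + 16 = 154, so that is the magic constant.
Using row 1: 61 + 40 + 28 + ? → (1,4) = 154 − 129 = 25.
The remaining cell in row 4 is (4,1) = 154 − 102 = 52.
The remaining cell in column 1 is (2,1) = 154 − 132 = 22.
The remaining cell in column 2 is (3,2) = 154 − 120 = 34.
The remaining cell in column 3 is (2,3) = 154 − 111 = 43.
Using row 2: 22 + 31 + 43 + ? → (2,4) = 154 − 96 = 58.
Using row 3: 19 + 34 + 46 + ? → (3,4) = 154 − 99 = 55.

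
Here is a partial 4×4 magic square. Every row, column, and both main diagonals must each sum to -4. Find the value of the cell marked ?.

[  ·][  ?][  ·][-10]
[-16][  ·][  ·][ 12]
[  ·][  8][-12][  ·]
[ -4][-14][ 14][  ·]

4

Row 4 must total -4; the given cells sum to -4, so (4,4) = 0.
Using column 4: -10 + 12 + 0 + ? → (3,4) = -4 − 2 = -6.
The remaining cell in anti-diagonal is (2,3) = -4 − (-6) = 2.
Using row 2: -16 + 2 + 12 + ? → (2,2) = -4 − (-2) = -2.
From row 3, -4 − (8 + (-12) + (-6)) gives (3,1) = 6.
The remaining cell in column 1 is (1,1) = -4 − (-14) = 10.
Column 2: -2 + 8 + (-14) + ? = -4, so (1,2) = 4.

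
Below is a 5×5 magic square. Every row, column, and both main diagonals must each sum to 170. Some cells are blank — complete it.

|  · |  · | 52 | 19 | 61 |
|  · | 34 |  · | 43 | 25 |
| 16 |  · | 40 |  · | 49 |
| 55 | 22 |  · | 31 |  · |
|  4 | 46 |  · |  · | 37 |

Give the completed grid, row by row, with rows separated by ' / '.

28 10 52 19 61 / 67 34 1 43 25 / 16 58 40 7 49 / 55 22 64 31 -2 / 4 46 13 70 37

Using column 5: 61 + 25 + 49 + 37 + ? → (4,5) = 170 − 172 = -2.
The remaining cell in main diagonal is (1,1) = 170 − 142 = 28.
The remaining cell in row 1 is (1,2) = 170 − 160 = 10.
Row 4 must total 170; the given cells sum to 106, so (4,3) = 64.
Column 1: 28 + 16 + 55 + 4 + ? = 170, so (2,1) = 67.
The remaining cell in column 2 is (3,2) = 170 − 112 = 58.
Row 2 must total 170; the given cells sum to 169, so (2,3) = 1.
Row 3: 16 + 58 + 40 + 49 + ? = 170, so (3,4) = 7.
The remaining cell in column 3 is (5,3) = 170 − 157 = 13.
Column 4 must total 170; the given cells sum to 100, so (5,4) = 70.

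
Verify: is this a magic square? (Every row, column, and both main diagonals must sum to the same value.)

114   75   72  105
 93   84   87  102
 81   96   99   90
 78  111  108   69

Row 1: 114 + 75 + 72 + 105 = 366.
Row 2: 93 + 84 + 87 + 102 = 366.
Row 3: 81 + 96 + 99 + 90 = 366.
Row 4: 78 + 111 + 108 + 69 = 366.
Column 1: 114 + 93 + 81 + 78 = 366.
Column 2: 75 + 84 + 96 + 111 = 366.
Column 3: 72 + 87 + 99 + 108 = 366.
Column 4: 105 + 102 + 90 + 69 = 366.
Main diagonal: 114 + 84 + 99 + 69 = 366.
Anti-diagonal: 105 + 87 + 96 + 78 = 366.
All lines sum to 366.

Yes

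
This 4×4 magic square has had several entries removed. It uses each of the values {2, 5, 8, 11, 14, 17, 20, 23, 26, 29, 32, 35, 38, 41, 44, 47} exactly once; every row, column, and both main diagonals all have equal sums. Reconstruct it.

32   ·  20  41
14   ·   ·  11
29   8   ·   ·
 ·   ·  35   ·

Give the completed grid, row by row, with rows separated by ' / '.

32 5 20 41 / 14 47 26 11 / 29 8 17 44 / 23 38 35 2

The 16 entries sum to 392, so each line sums to 392/4 = 98.
Row 1: 32 + 20 + 41 + ? = 98, so (1,2) = 5.
Column 1: 32 + 14 + 29 + ? = 98, so (4,1) = 23.
Anti-diagonal: 41 + 8 + 23 + ? = 98, so (2,3) = 26.
Row 2: 14 + 26 + 11 + ? = 98, so (2,2) = 47.
Column 2: 5 + 47 + 8 + ? = 98, so (4,2) = 38.
The remaining cell in column 3 is (3,3) = 98 − 81 = 17.
Using main diagonal: 32 + 47 + 17 + ? → (4,4) = 98 − 96 = 2.
The remaining cell in row 3 is (3,4) = 98 − 54 = 44.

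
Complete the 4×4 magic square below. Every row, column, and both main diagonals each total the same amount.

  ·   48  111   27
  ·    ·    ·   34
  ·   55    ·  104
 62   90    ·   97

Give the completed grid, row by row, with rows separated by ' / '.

Column 4 is already complete: 27 + 34 + 104 + 97 = 262, so that is the magic constant.
From row 1, 262 − (48 + 111 + 27) gives (1,1) = 76.
Row 4 needs 262; the known cells sum to 249, so (4,3) = 13.
Column 2 needs 262; the known cells sum to 193, so (2,2) = 69.
From main diagonal, 262 − (76 + 69 + 97) gives (3,3) = 20.
Anti-diagonal: 27 + 55 + 62 + ? = 262, so (2,3) = 118.
The remaining cell in row 2 is (2,1) = 262 − 221 = 41.
Using row 3: 55 + 20 + 104 + ? → (3,1) = 262 − 179 = 83.

76 48 111 27 / 41 69 118 34 / 83 55 20 104 / 62 90 13 97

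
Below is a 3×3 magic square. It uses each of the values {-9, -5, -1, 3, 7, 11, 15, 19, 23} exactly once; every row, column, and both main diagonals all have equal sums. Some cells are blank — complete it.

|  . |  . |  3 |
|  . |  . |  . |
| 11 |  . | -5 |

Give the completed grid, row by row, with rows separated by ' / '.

The 9 entries sum to 63, so each line sums to 63/3 = 21.
Row 3: 11 + (-5) + ? = 21, so (3,2) = 15.
Using column 3: 3 + (-5) + ? → (2,3) = 21 − (-2) = 23.
Anti-diagonal must total 21; the given cells sum to 14, so (2,2) = 7.
Row 2 must total 21; the given cells sum to 30, so (2,1) = -9.
Column 1 needs 21; the known cells sum to 2, so (1,1) = 19.
From column 2, 21 − (7 + 15) gives (1,2) = -1.

19 -1 3 / -9 7 23 / 11 15 -5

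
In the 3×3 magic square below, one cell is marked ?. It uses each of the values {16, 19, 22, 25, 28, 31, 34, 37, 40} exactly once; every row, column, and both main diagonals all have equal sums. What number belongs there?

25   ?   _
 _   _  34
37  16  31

40

The 9 entries sum to 252, so each line sums to 252/3 = 84.
The remaining cell in column 1 is (2,1) = 84 − 62 = 22.
From column 3, 84 − (34 + 31) gives (1,3) = 19.
From main diagonal, 84 − (25 + 31) gives (2,2) = 28.
Using row 1: 25 + 19 + ? → (1,2) = 84 − 44 = 40.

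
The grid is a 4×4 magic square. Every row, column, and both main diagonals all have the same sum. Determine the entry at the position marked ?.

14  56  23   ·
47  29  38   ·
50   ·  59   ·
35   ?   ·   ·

Column 1 is complete and sums to 146; that is the magic constant.
Using row 1: 14 + 56 + 23 + ? → (1,4) = 146 − 93 = 53.
Row 2 needs 146; the known cells sum to 114, so (2,4) = 32.
Column 3: 23 + 38 + 59 + ? = 146, so (4,3) = 26.
From main diagonal, 146 − (14 + 29 + 59) gives (4,4) = 44.
Using anti-diagonal: 53 + 38 + 35 + ? → (3,2) = 146 − 126 = 20.
Row 3 must total 146; the given cells sum to 129, so (3,4) = 17.
The remaining cell in row 4 is (4,2) = 146 − 105 = 41.

41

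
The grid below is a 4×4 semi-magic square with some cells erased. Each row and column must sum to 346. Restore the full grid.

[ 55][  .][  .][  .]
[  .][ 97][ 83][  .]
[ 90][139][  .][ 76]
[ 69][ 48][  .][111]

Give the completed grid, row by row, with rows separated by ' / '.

The remaining cell in row 3 is (3,3) = 346 − 305 = 41.
Row 4 needs 346; the known cells sum to 228, so (4,3) = 118.
Column 1: 55 + 90 + 69 + ? = 346, so (2,1) = 132.
Column 2 must total 346; the given cells sum to 284, so (1,2) = 62.
Column 3 must total 346; the given cells sum to 242, so (1,3) = 104.
Row 1 needs 346; the known cells sum to 221, so (1,4) = 125.
Using row 2: 132 + 97 + 83 + ? → (2,4) = 346 − 312 = 34.

55 62 104 125 / 132 97 83 34 / 90 139 41 76 / 69 48 118 111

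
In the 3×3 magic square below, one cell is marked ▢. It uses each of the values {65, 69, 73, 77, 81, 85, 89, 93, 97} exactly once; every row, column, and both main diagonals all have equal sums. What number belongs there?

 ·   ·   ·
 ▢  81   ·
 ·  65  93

The 9 entries sum to 729, so each line sums to 729/3 = 243.
From row 3, 243 − (65 + 93) gives (3,1) = 85.
Column 2 must total 243; the given cells sum to 146, so (1,2) = 97.
The remaining cell in main diagonal is (1,1) = 243 − 174 = 69.
Anti-diagonal: 81 + 85 + ? = 243, so (1,3) = 77.
Column 1 needs 243; the known cells sum to 154, so (2,1) = 89.

89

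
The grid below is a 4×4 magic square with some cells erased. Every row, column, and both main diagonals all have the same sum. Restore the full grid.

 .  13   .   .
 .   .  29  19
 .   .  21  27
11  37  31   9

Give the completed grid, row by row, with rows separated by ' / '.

35 13 7 33 / 17 23 29 19 / 25 15 21 27 / 11 37 31 9

Row 4 is already complete: 11 + 37 + 31 + 9 = 88, so that is the magic constant.
The remaining cell in column 3 is (1,3) = 88 − 81 = 7.
Column 4 must total 88; the given cells sum to 55, so (1,4) = 33.
Using anti-diagonal: 33 + 29 + 11 + ? → (3,2) = 88 − 73 = 15.
Using row 1: 13 + 7 + 33 + ? → (1,1) = 88 − 53 = 35.
Row 3 needs 88; the known cells sum to 63, so (3,1) = 25.
Column 1 needs 88; the known cells sum to 71, so (2,1) = 17.
From column 2, 88 − (13 + 15 + 37) gives (2,2) = 23.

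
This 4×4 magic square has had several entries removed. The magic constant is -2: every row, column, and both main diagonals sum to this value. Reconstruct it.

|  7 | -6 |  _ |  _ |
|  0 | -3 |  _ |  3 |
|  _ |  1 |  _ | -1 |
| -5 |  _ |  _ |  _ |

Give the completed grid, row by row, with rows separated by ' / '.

7 -6 -7 4 / 0 -3 -2 3 / -4 1 2 -1 / -5 6 5 -8

Using row 2: 0 + (-3) + 3 + ? → (2,3) = -2 − 0 = -2.
Using column 1: 7 + 0 + (-5) + ? → (3,1) = -2 − 2 = -4.
From column 2, -2 − (-6 + (-3) + 1) gives (4,2) = 6.
Using anti-diagonal: -2 + 1 + (-5) + ? → (1,4) = -2 − (-6) = 4.
Row 1: 7 + (-6) + 4 + ? = -2, so (1,3) = -7.
The remaining cell in row 3 is (3,3) = -2 − (-4) = 2.
Column 3 needs -2; the known cells sum to -7, so (4,3) = 5.
Using column 4: 4 + 3 + (-1) + ? → (4,4) = -2 − 6 = -8.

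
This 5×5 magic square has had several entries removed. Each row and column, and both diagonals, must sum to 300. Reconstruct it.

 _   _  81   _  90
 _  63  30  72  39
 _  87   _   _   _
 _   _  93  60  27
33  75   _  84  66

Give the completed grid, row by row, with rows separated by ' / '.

57 24 81 48 90 / 96 63 30 72 39 / 45 87 54 36 78 / 69 51 93 60 27 / 33 75 42 84 66

The remaining cell in row 2 is (2,1) = 300 − 204 = 96.
Row 5 needs 300; the known cells sum to 258, so (5,3) = 42.
The remaining cell in column 3 is (3,3) = 300 − 246 = 54.
The remaining cell in column 5 is (3,5) = 300 − 222 = 78.
The remaining cell in main diagonal is (1,1) = 300 − 243 = 57.
Using anti-diagonal: 90 + 72 + 54 + 33 + ? → (4,2) = 300 − 249 = 51.
Row 4 needs 300; the known cells sum to 231, so (4,1) = 69.
Column 1 needs 300; the known cells sum to 255, so (3,1) = 45.
Column 2 needs 300; the known cells sum to 276, so (1,2) = 24.
The remaining cell in row 1 is (1,4) = 300 − 252 = 48.
The remaining cell in row 3 is (3,4) = 300 − 264 = 36.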